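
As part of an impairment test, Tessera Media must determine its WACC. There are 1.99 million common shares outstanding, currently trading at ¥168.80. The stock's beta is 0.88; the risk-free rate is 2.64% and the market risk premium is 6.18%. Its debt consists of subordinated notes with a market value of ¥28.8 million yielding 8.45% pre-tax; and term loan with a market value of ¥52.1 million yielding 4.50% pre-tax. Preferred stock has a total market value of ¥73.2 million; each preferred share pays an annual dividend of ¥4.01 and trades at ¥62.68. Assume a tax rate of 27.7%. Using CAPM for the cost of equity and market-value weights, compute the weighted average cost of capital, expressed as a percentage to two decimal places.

7.20%

Cost of equity via CAPM: Re = 2.64% + 0.88 × 6.18% = 8.0784%.
Cost of preferred: Rp = 4.01 / 62.68 = 6.3976%.
Market value of equity E = 168.8 × 1.99m = 335.912m.
Total capital V = 335.912 + 73.2 + 28.8 + 52.1 = 490.012.
Equity: weight = 335.912/490.012 = 0.6855; cost = 8.0784%.
Preferred: weight = 73.2/490.012 = 0.1494; cost = 6.3976%.
Subordinated notes: weight = 28.8/490.012 = 0.0588; after-tax cost = 8.45% × (1 − 27.7%) = 6.1094%.
Term loan: weight = 52.1/490.012 = 0.1063; after-tax cost = 4.5% × (1 − 27.7%) = 3.2535%.
WACC = 0.6855 × 8.0784% + 0.1494 × 6.3976% + 0.0588 × 6.1094% + 0.1063 × 3.2535% = 7.1986%.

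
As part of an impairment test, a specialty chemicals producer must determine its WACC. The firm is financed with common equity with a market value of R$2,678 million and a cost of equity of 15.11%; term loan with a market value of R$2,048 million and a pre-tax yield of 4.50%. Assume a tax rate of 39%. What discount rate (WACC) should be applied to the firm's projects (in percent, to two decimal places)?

9.75%

Total capital V = 2678 + 2048 = 4726.
Equity: weight = 2678/4726 = 0.5667; cost = 15.11%.
Term loan: weight = 2048/4726 = 0.4333; after-tax cost = 4.5% × (1 − 39%) = 2.7450%.
WACC = 0.5667 × 15.1100% + 0.4333 × 2.7450% = 9.7517%.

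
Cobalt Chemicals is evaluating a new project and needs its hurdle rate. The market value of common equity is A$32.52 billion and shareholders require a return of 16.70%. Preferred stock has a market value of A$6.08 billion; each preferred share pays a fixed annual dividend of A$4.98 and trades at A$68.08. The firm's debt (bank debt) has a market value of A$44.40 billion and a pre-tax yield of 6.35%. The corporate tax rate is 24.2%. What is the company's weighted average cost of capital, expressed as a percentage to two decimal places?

9.65%

Cost of preferred: Rp = 4.98 / 68.08 = 7.3149%.
Total capital V = 32.52 + 6.08 + 44.4 = 83.
Equity: weight = 32.52/83 = 0.3918; cost = 16.7%.
Preferred: weight = 6.08/83 = 0.0733; cost = 7.3149%.
Bank debt: weight = 44.4/83 = 0.5349; after-tax cost = 6.35% × (1 − 24.2%) = 4.8133%.
WACC = 0.3918 × 16.7000% + 0.0733 × 7.3149% + 0.5349 × 4.8133% = 9.6538%.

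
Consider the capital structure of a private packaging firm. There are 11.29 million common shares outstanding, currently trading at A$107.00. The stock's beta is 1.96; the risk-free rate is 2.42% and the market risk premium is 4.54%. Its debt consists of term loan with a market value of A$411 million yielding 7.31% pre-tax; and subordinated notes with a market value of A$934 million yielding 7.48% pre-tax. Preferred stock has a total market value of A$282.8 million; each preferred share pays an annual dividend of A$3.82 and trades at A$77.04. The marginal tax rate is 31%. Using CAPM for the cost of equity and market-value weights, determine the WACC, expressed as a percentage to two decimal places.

Cost of equity via CAPM: Re = 2.42% + 1.96 × 4.54% = 11.3184%.
Cost of preferred: Rp = 3.82 / 77.04 = 4.9585%.
Market value of equity E = 107.0 × 11.29m = 1208.03m.
Total capital V = 1208.03 + 282.8 + 411 + 934 = 2835.83.
Equity: weight = 1208.03/2835.83 = 0.4260; cost = 11.3184%.
Preferred: weight = 282.8/2835.83 = 0.0997; cost = 4.9585%.
Term loan: weight = 411/2835.83 = 0.1449; after-tax cost = 7.31% × (1 − 31%) = 5.0439%.
Subordinated notes: weight = 934/2835.83 = 0.3294; after-tax cost = 7.48% × (1 − 31%) = 5.1612%.
WACC = 0.4260 × 11.3184% + 0.0997 × 4.9585% + 0.1449 × 5.0439% + 0.3294 × 5.1612% = 7.7469%.

7.75%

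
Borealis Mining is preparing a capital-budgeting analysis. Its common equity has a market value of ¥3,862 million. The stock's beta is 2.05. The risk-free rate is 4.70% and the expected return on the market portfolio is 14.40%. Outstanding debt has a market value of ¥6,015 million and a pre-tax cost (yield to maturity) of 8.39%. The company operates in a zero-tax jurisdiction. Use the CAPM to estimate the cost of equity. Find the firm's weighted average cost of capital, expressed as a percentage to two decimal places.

Market risk premium = 14.4% − 4.7% = 9.7%.
Cost of equity via CAPM: Re = 4.7% + 2.05 × 9.7% = 24.5850%.
Total capital V = 3862 + 6015 = 9877.
Equity: weight = 3862/9877 = 0.3910; cost = 24.585%.
Debt: weight = 6015/9877 = 0.6090; after-tax cost = 8.39% × (1 − 0%) = 8.3900%.
WACC = 0.3910 × 24.5850% + 0.6090 × 8.3900% = 14.7224%.

14.72%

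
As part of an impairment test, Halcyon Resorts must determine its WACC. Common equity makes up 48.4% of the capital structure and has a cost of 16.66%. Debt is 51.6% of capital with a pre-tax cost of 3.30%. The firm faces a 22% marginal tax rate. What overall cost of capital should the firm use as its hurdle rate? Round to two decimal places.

9.39%

After-tax cost of debt = 3.3% × (1 − 22%) = 2.5740%.
WACC = 0.484 × 16.6600% + 0.516 × 2.5740% = 9.3916%.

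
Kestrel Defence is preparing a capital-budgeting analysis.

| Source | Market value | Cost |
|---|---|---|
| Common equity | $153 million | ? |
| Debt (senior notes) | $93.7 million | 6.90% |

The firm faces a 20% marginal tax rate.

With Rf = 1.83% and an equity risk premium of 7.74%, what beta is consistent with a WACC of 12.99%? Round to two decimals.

2.03

Total capital V = 153 + 93.7 = 246.7.
Equity weight = 153/246.7 = 0.6202.
Senior notes weight = 93.7/246.7 = 0.3798.
Debt contribution = 0.3798 × 6.9% × (1 − 20%) = 2.0966%.
Required equity contribution = 12.99% − 2.0966% = 10.8934%  ⇒  Re = 17.5648%.
CAPM: 17.5648% = 1.83% + β × 7.74%  ⇒  β = 2.0329.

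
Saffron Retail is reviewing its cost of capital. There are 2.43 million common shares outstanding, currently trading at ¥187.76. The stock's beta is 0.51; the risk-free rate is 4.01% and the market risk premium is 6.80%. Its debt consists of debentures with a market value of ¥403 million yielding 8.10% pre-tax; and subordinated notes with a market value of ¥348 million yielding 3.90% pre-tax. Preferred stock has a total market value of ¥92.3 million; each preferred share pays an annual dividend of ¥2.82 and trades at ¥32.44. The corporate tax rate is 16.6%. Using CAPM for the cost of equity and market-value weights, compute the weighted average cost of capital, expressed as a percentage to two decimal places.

Cost of equity via CAPM: Re = 4.01% + 0.51 × 6.8% = 7.4780%.
Cost of preferred: Rp = 2.82 / 32.44 = 8.6930%.
Market value of equity E = 187.76 × 2.43m = 456.2568m.
Total capital V = 456.2568 + 92.3 + 403 + 348 = 1299.5568.
Equity: weight = 456.2568/1299.5568 = 0.3511; cost = 7.478%.
Preferred: weight = 92.3/1299.5568 = 0.0710; cost = 8.693%.
Debentures: weight = 403/1299.5568 = 0.3101; after-tax cost = 8.1% × (1 − 16.6%) = 6.7554%.
Subordinated notes: weight = 348/1299.5568 = 0.2678; after-tax cost = 3.9% × (1 − 16.6%) = 3.2526%.
WACC = 0.3511 × 7.4780% + 0.0710 × 8.6930% + 0.3101 × 6.7554% + 0.2678 × 3.2526% = 6.2087%.

6.21%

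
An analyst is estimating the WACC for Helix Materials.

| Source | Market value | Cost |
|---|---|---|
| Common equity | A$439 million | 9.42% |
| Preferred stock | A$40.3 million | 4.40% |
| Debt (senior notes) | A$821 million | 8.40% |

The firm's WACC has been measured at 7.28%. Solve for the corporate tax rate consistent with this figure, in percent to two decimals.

25.27%

Total capital V = 439 + 40.3 + 821 = 1300.3.
Equity weight = 439/1300.3 = 0.3376.
Preferred weight = 40.3/1300.3 = 0.0310.
Senior notes weight = 821/1300.3 = 0.6314.
Equity contribution = 0.3376 × 9.42% = 3.1803%.
Preferred contribution = 0.0310 × 4.4% = 0.1364%.
Debt contribution must be 7.28% − 3.3167% = 3.9633%.
0.6314 × 8.4% × (1 − T) = 3.9633%  ⇒  (1 − T) = 0.7473.
T = 25.2728%.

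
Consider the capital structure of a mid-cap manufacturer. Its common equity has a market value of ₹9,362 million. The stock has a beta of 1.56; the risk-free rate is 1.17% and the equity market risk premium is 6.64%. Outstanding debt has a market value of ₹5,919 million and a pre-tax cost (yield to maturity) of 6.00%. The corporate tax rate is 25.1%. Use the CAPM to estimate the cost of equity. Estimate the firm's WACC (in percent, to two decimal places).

8.80%

Cost of equity via CAPM: Re = 1.17% + 1.56 × 6.64% = 11.5284%.
Total capital V = 9362 + 5919 = 15281.
Equity: weight = 9362/15281 = 0.6127; cost = 11.5284%.
Debt: weight = 5919/15281 = 0.3873; after-tax cost = 6% × (1 − 25.1%) = 4.4940%.
WACC = 0.6127 × 11.5284% + 0.3873 × 4.4940% = 8.8037%.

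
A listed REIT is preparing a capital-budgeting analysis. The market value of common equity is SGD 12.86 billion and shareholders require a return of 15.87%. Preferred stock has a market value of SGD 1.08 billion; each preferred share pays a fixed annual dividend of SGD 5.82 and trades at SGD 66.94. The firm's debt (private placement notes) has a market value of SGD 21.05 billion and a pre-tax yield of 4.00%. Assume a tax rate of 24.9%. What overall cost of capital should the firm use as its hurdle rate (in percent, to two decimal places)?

Cost of preferred: Rp = 5.82 / 66.94 = 8.6944%.
Total capital V = 12.86 + 1.08 + 21.05 = 34.99.
Equity: weight = 12.86/34.99 = 0.3675; cost = 15.87%.
Preferred: weight = 1.08/34.99 = 0.0309; cost = 8.6944%.
Private placement notes: weight = 21.05/34.99 = 0.6016; after-tax cost = 4% × (1 − 24.9%) = 3.0040%.
WACC = 0.3675 × 15.8700% + 0.0309 × 8.6944% + 0.6016 × 3.0040% = 7.9083%.

7.91%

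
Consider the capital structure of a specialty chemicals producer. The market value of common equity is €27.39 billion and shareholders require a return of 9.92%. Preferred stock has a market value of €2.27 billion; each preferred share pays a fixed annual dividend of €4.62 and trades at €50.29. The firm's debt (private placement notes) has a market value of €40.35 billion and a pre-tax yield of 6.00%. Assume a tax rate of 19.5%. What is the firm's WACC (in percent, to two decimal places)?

Cost of preferred: Rp = 4.62 / 50.29 = 9.1867%.
Total capital V = 27.39 + 2.27 + 40.35 = 70.01.
Equity: weight = 27.39/70.01 = 0.3912; cost = 9.92%.
Preferred: weight = 2.27/70.01 = 0.0324; cost = 9.1867%.
Private placement notes: weight = 40.35/70.01 = 0.5763; after-tax cost = 6% × (1 − 19.5%) = 4.8300%.
WACC = 0.3912 × 9.9200% + 0.0324 × 9.1867% + 0.5763 × 4.8300% = 6.9626%.

6.96%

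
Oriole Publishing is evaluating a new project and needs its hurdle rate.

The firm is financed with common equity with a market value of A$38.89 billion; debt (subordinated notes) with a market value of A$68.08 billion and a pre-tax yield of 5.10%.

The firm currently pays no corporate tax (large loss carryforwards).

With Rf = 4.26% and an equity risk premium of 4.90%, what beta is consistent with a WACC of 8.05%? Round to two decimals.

Total capital V = 38.89 + 68.08 = 106.97.
Equity weight = 38.89/106.97 = 0.3636.
Subordinated notes weight = 68.08/106.97 = 0.6364.
Debt contribution = 0.6364 × 5.1% × (1 − 0%) = 3.2458%.
Required equity contribution = 8.05% − 3.2458% = 4.8042%  ⇒  Re = 13.2142%.
CAPM: 13.2142% = 4.26% + β × 4.9%  ⇒  β = 1.8274.

1.83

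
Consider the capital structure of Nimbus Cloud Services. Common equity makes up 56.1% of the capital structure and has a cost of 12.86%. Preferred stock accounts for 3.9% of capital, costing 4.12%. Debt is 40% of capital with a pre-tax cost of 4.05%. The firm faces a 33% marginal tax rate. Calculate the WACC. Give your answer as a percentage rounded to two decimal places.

8.46%

After-tax cost of debt = 4.05% × (1 − 33%) = 2.7135%.
WACC = 0.561 × 12.8600% + 0.039 × 4.1200% + 0.400 × 2.7135% = 8.4605%.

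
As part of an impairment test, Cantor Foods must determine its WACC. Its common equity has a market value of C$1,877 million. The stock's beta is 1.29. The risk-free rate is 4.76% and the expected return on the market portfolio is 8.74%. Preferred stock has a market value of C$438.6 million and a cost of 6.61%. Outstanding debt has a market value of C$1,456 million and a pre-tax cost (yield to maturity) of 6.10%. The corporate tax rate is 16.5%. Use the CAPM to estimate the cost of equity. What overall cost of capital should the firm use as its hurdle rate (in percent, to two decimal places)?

Market risk premium = 8.74% − 4.76% = 3.98%.
Cost of equity via CAPM: Re = 4.76% + 1.29 × 3.98% = 9.8942%.
Total capital V = 1877 + 438.6 + 1456 = 3771.6.
Equity: weight = 1877/3771.6 = 0.4977; cost = 9.8942%.
Preferred: weight = 438.6/3771.6 = 0.1163; cost = 6.61%.
Debt: weight = 1456/3771.6 = 0.3860; after-tax cost = 6.1% × (1 − 16.5%) = 5.0935%.
WACC = 0.4977 × 9.8942% + 0.1163 × 6.6100% + 0.3860 × 5.0935% = 7.6590%.

7.66%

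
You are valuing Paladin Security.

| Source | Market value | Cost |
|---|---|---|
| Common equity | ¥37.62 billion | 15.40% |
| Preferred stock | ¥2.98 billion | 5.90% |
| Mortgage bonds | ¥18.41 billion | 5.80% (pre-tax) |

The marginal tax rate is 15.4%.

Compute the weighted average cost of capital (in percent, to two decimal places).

Total capital V = 37.62 + 2.98 + 18.41 = 59.01.
Equity: weight = 37.62/59.01 = 0.6375; cost = 15.4%.
Preferred: weight = 2.98/59.01 = 0.0505; cost = 5.9%.
Mortgage bonds: weight = 18.41/59.01 = 0.3120; after-tax cost = 5.8% × (1 − 15.4%) = 4.9068%.
WACC = 0.6375 × 15.4000% + 0.0505 × 5.9000% + 0.3120 × 4.9068% = 11.6466%.

11.65%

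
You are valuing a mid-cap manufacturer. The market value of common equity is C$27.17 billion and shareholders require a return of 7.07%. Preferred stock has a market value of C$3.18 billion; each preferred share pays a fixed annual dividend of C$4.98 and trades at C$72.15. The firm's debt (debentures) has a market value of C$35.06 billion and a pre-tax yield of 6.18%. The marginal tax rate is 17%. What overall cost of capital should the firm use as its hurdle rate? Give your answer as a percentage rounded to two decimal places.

Cost of preferred: Rp = 4.98 / 72.15 = 6.9023%.
Total capital V = 27.17 + 3.18 + 35.06 = 65.41.
Equity: weight = 27.17/65.41 = 0.4154; cost = 7.07%.
Preferred: weight = 3.18/65.41 = 0.0486; cost = 6.9023%.
Debentures: weight = 35.06/65.41 = 0.5360; after-tax cost = 6.18% × (1 − 17%) = 5.1294%.
WACC = 0.4154 × 7.0700% + 0.0486 × 6.9023% + 0.5360 × 5.1294% = 6.0217%.

6.02%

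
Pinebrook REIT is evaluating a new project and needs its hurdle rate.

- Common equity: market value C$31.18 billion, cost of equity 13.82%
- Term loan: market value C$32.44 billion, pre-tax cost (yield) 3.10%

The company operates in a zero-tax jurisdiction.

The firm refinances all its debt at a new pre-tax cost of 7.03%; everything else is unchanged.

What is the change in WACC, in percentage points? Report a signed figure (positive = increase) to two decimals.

Current WACC:
Total capital V = 31.18 + 32.44 = 63.62.
Equity: weight = 31.18/63.62 = 0.4901; cost = 13.82%.
Term loan: weight = 32.44/63.62 = 0.5099; after-tax cost = 3.1% × (1 − 0%) = 3.1000%.
WACC = 0.4901 × 13.8200% + 0.5099 × 3.1000% = 8.3538%.
After the change:
Total capital V = 31.18 + 32.44 = 63.62.
Equity: weight = 31.18/63.62 = 0.4901; cost = 13.82%.
Term loan: weight = 32.44/63.62 = 0.5099; after-tax cost = 7.03% × (1 − 0%) = 7.0300%.
WACC = 0.4901 × 13.8200% + 0.5099 × 7.0300% = 10.3578%.
Change in WACC = 10.3578% − 8.3538% = 2.0039 pp.

+2.00 pp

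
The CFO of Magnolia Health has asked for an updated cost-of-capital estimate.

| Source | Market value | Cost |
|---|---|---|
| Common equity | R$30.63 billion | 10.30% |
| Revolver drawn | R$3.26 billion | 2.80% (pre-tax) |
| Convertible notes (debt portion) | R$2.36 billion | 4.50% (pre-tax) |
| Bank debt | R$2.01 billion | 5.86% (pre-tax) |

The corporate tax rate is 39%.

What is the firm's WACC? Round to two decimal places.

8.75%

Total capital V = 30.63 + 3.26 + 2.36 + 2.01 = 38.26.
Equity: weight = 30.63/38.26 = 0.8006; cost = 10.3%.
Revolver drawn: weight = 3.26/38.26 = 0.0852; after-tax cost = 2.8% × (1 − 39%) = 1.7080%.
Convertible notes (debt portion): weight = 2.36/38.26 = 0.0617; after-tax cost = 4.5% × (1 − 39%) = 2.7450%.
Bank debt: weight = 2.01/38.26 = 0.0525; after-tax cost = 5.86% × (1 − 39%) = 3.5746%.
WACC = 0.8006 × 10.3000% + 0.0852 × 1.7080% + 0.0617 × 2.7450% + 0.0525 × 3.5746% = 8.7486%.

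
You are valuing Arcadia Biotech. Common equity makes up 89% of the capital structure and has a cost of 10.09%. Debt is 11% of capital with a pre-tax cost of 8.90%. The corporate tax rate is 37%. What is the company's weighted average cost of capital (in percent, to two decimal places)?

After-tax cost of debt = 8.9% × (1 − 37%) = 5.6070%.
WACC = 0.890 × 10.0900% + 0.110 × 5.6070% = 9.5969%.

9.60%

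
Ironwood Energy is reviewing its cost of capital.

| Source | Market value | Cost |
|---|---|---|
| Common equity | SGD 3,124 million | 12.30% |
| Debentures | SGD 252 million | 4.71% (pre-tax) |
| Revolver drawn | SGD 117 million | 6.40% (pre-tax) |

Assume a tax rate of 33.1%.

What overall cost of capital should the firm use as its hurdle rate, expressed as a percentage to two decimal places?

11.37%

Total capital V = 3124 + 252 + 117 = 3493.
Equity: weight = 3124/3493 = 0.8944; cost = 12.3%.
Debentures: weight = 252/3493 = 0.0721; after-tax cost = 4.71% × (1 − 33.1%) = 3.1510%.
Revolver drawn: weight = 117/3493 = 0.0335; after-tax cost = 6.4% × (1 − 33.1%) = 4.2816%.
WACC = 0.8944 × 12.3000% + 0.0721 × 3.1510% + 0.0335 × 4.2816% = 11.3714%.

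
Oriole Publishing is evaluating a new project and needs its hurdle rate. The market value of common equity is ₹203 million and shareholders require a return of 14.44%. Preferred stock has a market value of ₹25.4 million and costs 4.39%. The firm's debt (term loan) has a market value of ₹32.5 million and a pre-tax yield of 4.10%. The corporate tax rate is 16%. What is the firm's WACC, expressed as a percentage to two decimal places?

12.09%

Total capital V = 203 + 25.4 + 32.5 = 260.9.
Equity: weight = 203/260.9 = 0.7781; cost = 14.44%.
Preferred: weight = 25.4/260.9 = 0.0974; cost = 4.39%.
Term loan: weight = 32.5/260.9 = 0.1246; after-tax cost = 4.1% × (1 − 16%) = 3.4440%.
WACC = 0.7781 × 14.4400% + 0.0974 × 4.3900% + 0.1246 × 3.4440% = 12.0918%.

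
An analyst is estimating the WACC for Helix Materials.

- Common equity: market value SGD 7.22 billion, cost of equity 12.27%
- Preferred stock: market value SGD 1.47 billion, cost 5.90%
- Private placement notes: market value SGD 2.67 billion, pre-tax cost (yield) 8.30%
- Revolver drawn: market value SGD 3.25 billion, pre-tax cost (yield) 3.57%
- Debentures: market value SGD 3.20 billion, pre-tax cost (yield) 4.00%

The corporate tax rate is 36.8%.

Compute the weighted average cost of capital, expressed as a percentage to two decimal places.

Total capital V = 7.22 + 1.47 + 2.67 + 3.25 + 3.2 = 17.81.
Equity: weight = 7.22/17.81 = 0.4054; cost = 12.27%.
Preferred: weight = 1.47/17.81 = 0.0825; cost = 5.9%.
Private placement notes: weight = 2.67/17.81 = 0.1499; after-tax cost = 8.3% × (1 − 36.8%) = 5.2456%.
Revolver drawn: weight = 3.25/17.81 = 0.1825; after-tax cost = 3.57% × (1 − 36.8%) = 2.2562%.
Debentures: weight = 3.2/17.81 = 0.1797; after-tax cost = 4% × (1 − 36.8%) = 2.5280%.
WACC = 0.4054 × 12.2700% + 0.0825 × 5.9000% + 0.1499 × 5.2456% + 0.1825 × 2.2562% + 0.1797 × 2.5280% = 7.1134%.

7.11%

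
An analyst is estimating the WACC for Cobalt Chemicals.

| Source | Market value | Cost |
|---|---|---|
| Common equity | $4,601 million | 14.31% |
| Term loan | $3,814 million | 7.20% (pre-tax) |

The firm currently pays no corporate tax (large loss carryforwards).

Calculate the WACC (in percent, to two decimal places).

11.09%

Total capital V = 4601 + 3814 = 8415.
Equity: weight = 4601/8415 = 0.5468; cost = 14.31%.
Term loan: weight = 3814/8415 = 0.4532; after-tax cost = 7.2% × (1 − 0%) = 7.2000%.
WACC = 0.5468 × 14.3100% + 0.4532 × 7.2000% = 11.0875%.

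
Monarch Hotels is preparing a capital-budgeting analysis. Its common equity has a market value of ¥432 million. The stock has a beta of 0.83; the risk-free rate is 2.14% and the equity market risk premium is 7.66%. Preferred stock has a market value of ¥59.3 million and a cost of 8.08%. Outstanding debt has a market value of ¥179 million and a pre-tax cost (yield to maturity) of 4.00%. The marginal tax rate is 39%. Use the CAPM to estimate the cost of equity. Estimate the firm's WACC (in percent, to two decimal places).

6.84%

Cost of equity via CAPM: Re = 2.14% + 0.83 × 7.66% = 8.4978%.
Total capital V = 432 + 59.3 + 179 = 670.3.
Equity: weight = 432/670.3 = 0.6445; cost = 8.4978%.
Preferred: weight = 59.3/670.3 = 0.0885; cost = 8.08%.
Debt: weight = 179/670.3 = 0.2670; after-tax cost = 4% × (1 − 39%) = 2.4400%.
WACC = 0.6445 × 8.4978% + 0.0885 × 8.0800% + 0.2670 × 2.4400% = 6.8431%.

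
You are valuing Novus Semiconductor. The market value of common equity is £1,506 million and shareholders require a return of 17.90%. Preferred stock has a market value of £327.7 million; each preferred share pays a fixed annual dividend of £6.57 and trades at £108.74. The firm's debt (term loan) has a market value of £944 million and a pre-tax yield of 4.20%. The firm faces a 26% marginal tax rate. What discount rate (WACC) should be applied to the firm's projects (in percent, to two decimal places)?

11.47%

Cost of preferred: Rp = 6.57 / 108.74 = 6.0419%.
Total capital V = 1506 + 327.7 + 944 = 2777.7.
Equity: weight = 1506/2777.7 = 0.5422; cost = 17.9%.
Preferred: weight = 327.7/2777.7 = 0.1180; cost = 6.0419%.
Term loan: weight = 944/2777.7 = 0.3398; after-tax cost = 4.2% × (1 − 26%) = 3.1080%.
WACC = 0.5422 × 17.9000% + 0.1180 × 6.0419% + 0.3398 × 3.1080% = 11.4740%.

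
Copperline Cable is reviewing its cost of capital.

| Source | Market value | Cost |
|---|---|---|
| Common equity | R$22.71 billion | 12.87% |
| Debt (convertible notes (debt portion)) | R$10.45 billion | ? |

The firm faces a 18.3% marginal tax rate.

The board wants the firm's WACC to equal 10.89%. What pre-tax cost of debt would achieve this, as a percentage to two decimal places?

Total capital V = 22.71 + 10.45 = 33.16.
Equity weight = 22.71/33.16 = 0.6849.
Convertible notes (debt portion) weight = 10.45/33.16 = 0.3151.
Equity contribution = 0.6849 × 12.87% = 8.8142%.
Remaining for debt = 10.89% − 8.8142% = 2.0758%.
Rd × (1 − 18.3%) × 0.3151 = 2.0758%  ⇒  Rd = 8.0625%.

8.06%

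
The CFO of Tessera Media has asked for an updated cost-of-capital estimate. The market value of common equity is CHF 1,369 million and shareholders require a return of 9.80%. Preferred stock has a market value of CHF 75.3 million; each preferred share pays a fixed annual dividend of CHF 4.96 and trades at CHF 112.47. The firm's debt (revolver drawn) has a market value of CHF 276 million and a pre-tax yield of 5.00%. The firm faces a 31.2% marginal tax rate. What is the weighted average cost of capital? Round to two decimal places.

Cost of preferred: Rp = 4.96 / 112.47 = 4.4101%.
Total capital V = 1369 + 75.3 + 276 = 1720.3.
Equity: weight = 1369/1720.3 = 0.7958; cost = 9.8%.
Preferred: weight = 75.3/1720.3 = 0.0438; cost = 4.4101%.
Revolver drawn: weight = 276/1720.3 = 0.1604; after-tax cost = 5% × (1 − 31.2%) = 3.4400%.
WACC = 0.7958 × 9.8000% + 0.0438 × 4.4101% + 0.1604 × 3.4400% = 8.5437%.

8.54%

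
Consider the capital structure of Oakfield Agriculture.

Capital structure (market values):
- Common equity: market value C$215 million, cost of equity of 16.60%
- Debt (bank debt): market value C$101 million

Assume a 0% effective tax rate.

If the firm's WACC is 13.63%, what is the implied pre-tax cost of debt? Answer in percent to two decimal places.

7.31%

Total capital V = 215 + 101 = 316.
Equity weight = 215/316 = 0.6804.
Bank debt weight = 101/316 = 0.3196.
Equity contribution = 0.6804 × 16.6% = 11.2943%.
Remaining for debt = 13.63% − 11.2943% = 2.3357%.
Rd × (1 − 0%) × 0.3196 = 2.3357%  ⇒  Rd = 7.3077%.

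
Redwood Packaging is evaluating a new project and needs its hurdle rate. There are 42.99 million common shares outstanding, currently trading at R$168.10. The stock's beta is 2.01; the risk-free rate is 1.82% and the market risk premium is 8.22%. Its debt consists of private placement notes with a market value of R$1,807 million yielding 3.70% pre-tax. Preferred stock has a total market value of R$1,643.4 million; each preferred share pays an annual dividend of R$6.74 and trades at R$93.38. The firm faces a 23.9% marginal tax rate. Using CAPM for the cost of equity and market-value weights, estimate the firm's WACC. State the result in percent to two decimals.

14.00%

Cost of equity via CAPM: Re = 1.82% + 2.01 × 8.22% = 18.3422%.
Cost of preferred: Rp = 6.74 / 93.38 = 7.2178%.
Market value of equity E = 168.1 × 42.99m = 7226.619m.
Total capital V = 7226.619 + 1643.4 + 1807 = 10677.019.
Equity: weight = 7226.619/10677.019 = 0.6768; cost = 18.3422%.
Preferred: weight = 1643.4/10677.019 = 0.1539; cost = 7.2178%.
Private placement notes: weight = 1807/10677.019 = 0.1692; after-tax cost = 3.7% × (1 − 23.9%) = 2.8157%.
WACC = 0.6768 × 18.3422% + 0.1539 × 7.2178% + 0.1692 × 2.8157% = 14.0022%.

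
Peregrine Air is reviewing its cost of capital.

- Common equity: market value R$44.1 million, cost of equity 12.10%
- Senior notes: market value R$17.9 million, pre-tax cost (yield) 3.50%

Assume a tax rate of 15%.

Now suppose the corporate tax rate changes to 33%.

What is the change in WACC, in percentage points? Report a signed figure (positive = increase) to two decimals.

-0.18 pp

Current WACC:
Total capital V = 44.1 + 17.9 = 62.
Equity: weight = 44.1/62 = 0.7113; cost = 12.1%.
Senior notes: weight = 17.9/62 = 0.2887; after-tax cost = 3.5% × (1 − 15%) = 2.9750%.
WACC = 0.7113 × 12.1000% + 0.2887 × 2.9750% = 9.4655%.
After the change:
Total capital V = 44.1 + 17.9 = 62.
Equity: weight = 44.1/62 = 0.7113; cost = 12.1%.
Senior notes: weight = 17.9/62 = 0.2887; after-tax cost = 3.5% × (1 − 33%) = 2.3450%.
WACC = 0.7113 × 12.1000% + 0.2887 × 2.3450% = 9.2836%.
Change in WACC = 9.2836% − 9.4655% = -0.1819 pp.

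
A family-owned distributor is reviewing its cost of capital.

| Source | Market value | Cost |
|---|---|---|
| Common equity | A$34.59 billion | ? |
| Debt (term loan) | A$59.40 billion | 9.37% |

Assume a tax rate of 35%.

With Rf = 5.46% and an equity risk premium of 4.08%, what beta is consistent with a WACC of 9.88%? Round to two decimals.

Total capital V = 34.59 + 59.4 = 93.99.
Equity weight = 34.59/93.99 = 0.3680.
Term loan weight = 59.4/93.99 = 0.6320.
Debt contribution = 0.6320 × 9.37% × (1 − 35%) = 3.8491%.
Required equity contribution = 9.88% − 3.8491% = 6.0309%  ⇒  Re = 16.3876%.
CAPM: 16.3876% = 5.46% + β × 4.08%  ⇒  β = 2.6783.

2.68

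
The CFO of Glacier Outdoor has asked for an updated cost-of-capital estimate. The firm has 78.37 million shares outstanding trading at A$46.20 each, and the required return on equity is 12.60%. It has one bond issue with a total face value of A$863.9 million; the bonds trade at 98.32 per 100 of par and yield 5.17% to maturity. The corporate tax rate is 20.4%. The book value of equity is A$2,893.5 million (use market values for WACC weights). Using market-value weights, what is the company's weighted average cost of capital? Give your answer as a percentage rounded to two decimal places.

Market value of equity E = 46.2 × 78.37m = 3620.694m. Market value of debt D = 863.9m × 98.32/100 = 849.38648m.
Total capital V = 3620.694 + 849.38648 = 4470.08048.
Equity: weight = 3620.694/4470.08048 = 0.8100; cost = 12.6%.
Bonds outstanding: weight = 849.38648/4470.08048 = 0.1900; after-tax cost = 5.17% × (1 − 20.4%) = 4.1153%.
WACC = 0.8100 × 12.6000% + 0.1900 × 4.1153% = 10.9878%.

10.99%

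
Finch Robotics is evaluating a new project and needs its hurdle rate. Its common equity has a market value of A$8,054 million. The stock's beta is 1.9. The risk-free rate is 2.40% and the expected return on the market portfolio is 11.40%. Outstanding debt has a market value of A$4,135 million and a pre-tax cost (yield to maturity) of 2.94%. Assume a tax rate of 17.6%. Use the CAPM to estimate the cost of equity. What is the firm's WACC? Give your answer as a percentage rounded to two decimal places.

Market risk premium = 11.4% − 2.4% = 9.0%.
Cost of equity via CAPM: Re = 2.4% + 1.9 × 9.0% = 19.5000%.
Total capital V = 8054 + 4135 = 12189.
Equity: weight = 8054/12189 = 0.6608; cost = 19.5%.
Debt: weight = 4135/12189 = 0.3392; after-tax cost = 2.94% × (1 − 17.6%) = 2.4226%.
WACC = 0.6608 × 19.5000% + 0.3392 × 2.4226% = 13.7066%.

13.71%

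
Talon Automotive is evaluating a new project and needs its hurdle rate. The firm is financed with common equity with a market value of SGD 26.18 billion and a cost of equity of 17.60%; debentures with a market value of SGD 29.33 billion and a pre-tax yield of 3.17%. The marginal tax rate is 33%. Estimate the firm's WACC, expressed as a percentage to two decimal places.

Total capital V = 26.18 + 29.33 = 55.51.
Equity: weight = 26.18/55.51 = 0.4716; cost = 17.6%.
Debentures: weight = 29.33/55.51 = 0.5284; after-tax cost = 3.17% × (1 − 33%) = 2.1239%.
WACC = 0.4716 × 17.6000% + 0.5284 × 2.1239% = 9.4228%.

9.42%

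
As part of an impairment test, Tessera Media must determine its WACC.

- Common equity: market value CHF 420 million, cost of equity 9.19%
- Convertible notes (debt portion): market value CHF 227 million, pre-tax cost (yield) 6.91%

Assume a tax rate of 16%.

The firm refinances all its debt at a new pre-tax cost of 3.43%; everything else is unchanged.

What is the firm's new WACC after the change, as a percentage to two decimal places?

6.98%

After the change:
Total capital V = 420 + 227 = 647.
Equity: weight = 420/647 = 0.6491; cost = 9.19%.
Convertible notes (debt portion): weight = 227/647 = 0.3509; after-tax cost = 3.43% × (1 − 16%) = 2.8812%.
WACC = 0.6491 × 9.1900% + 0.3509 × 2.8812% = 6.9766%.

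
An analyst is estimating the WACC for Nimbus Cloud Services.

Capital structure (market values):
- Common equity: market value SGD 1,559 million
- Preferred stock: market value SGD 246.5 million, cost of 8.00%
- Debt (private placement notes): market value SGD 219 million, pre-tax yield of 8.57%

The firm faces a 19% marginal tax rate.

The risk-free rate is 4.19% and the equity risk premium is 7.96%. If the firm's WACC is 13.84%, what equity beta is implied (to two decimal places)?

1.45

Total capital V = 1559 + 246.5 + 219 = 2024.5.
Equity weight = 1559/2024.5 = 0.7701.
Preferred weight = 246.5/2024.5 = 0.1218.
Private placement notes weight = 219/2024.5 = 0.1082.
Debt contribution = 0.1082 × 8.57% × (1 − 19%) = 0.7509%.
Preferred contribution = 0.1218 × 8% = 0.9741%.
Required equity contribution = 13.84% − 1.7250% = 12.1150%  ⇒  Re = 15.7324%.
CAPM: 15.7324% = 4.19% + β × 7.96%  ⇒  β = 1.4501.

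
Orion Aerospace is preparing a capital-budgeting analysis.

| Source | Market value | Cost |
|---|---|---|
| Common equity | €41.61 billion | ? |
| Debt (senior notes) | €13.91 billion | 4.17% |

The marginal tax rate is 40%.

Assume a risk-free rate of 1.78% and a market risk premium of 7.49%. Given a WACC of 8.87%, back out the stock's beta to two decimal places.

1.23

Total capital V = 41.61 + 13.91 = 55.52.
Equity weight = 41.61/55.52 = 0.7495.
Senior notes weight = 13.91/55.52 = 0.2505.
Debt contribution = 0.2505 × 4.17% × (1 − 40%) = 0.6269%.
Required equity contribution = 8.87% − 0.6269% = 8.2431%  ⇒  Re = 10.9988%.
CAPM: 10.9988% = 1.78% + β × 7.49%  ⇒  β = 1.2308.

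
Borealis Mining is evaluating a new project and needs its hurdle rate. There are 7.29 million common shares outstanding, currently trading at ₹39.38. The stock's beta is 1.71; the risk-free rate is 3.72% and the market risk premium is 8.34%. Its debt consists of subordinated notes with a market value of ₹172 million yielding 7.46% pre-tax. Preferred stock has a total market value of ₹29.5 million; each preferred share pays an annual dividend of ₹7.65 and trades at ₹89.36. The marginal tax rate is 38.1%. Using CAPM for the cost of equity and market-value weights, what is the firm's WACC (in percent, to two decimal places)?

12.71%

Cost of equity via CAPM: Re = 3.72% + 1.71 × 8.34% = 17.9814%.
Cost of preferred: Rp = 7.65 / 89.36 = 8.5609%.
Market value of equity E = 39.38 × 7.29m = 287.0802m.
Total capital V = 287.0802 + 29.5 + 172 = 488.5802.
Equity: weight = 287.0802/488.5802 = 0.5876; cost = 17.9814%.
Preferred: weight = 29.5/488.5802 = 0.0604; cost = 8.5609%.
Subordinated notes: weight = 172/488.5802 = 0.3520; after-tax cost = 7.46% × (1 − 38.1%) = 4.6177%.
WACC = 0.5876 × 17.9814% + 0.0604 × 8.5609% + 0.3520 × 4.6177% = 12.7081%.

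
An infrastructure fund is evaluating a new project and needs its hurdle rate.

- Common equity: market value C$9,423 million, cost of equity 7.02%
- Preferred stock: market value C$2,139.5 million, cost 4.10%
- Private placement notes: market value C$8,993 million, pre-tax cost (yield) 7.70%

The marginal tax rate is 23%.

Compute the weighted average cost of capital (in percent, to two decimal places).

Total capital V = 9423 + 2139.5 + 8993 = 20555.5.
Equity: weight = 9423/20555.5 = 0.4584; cost = 7.02%.
Preferred: weight = 2139.5/20555.5 = 0.1041; cost = 4.1%.
Private placement notes: weight = 8993/20555.5 = 0.4375; after-tax cost = 7.7% × (1 − 23%) = 5.9290%.
WACC = 0.4584 × 7.0200% + 0.1041 × 4.1000% + 0.4375 × 5.9290% = 6.2388%.

6.24%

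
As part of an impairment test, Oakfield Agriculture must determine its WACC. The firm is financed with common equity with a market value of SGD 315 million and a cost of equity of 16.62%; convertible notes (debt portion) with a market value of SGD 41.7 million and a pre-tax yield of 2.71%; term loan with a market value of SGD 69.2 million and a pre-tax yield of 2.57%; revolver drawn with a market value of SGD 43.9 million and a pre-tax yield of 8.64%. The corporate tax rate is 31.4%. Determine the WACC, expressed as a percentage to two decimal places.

Total capital V = 315 + 41.7 + 69.2 + 43.9 = 469.8.
Equity: weight = 315/469.8 = 0.6705; cost = 16.62%.
Convertible notes (debt portion): weight = 41.7/469.8 = 0.0888; after-tax cost = 2.71% × (1 − 31.4%) = 1.8591%.
Term loan: weight = 69.2/469.8 = 0.1473; after-tax cost = 2.57% × (1 − 31.4%) = 1.7630%.
Revolver drawn: weight = 43.9/469.8 = 0.0934; after-tax cost = 8.64% × (1 − 31.4%) = 5.9270%.
WACC = 0.6705 × 16.6200% + 0.0888 × 1.8591% + 0.1473 × 1.7630% + 0.0934 × 5.9270% = 12.1222%.

12.12%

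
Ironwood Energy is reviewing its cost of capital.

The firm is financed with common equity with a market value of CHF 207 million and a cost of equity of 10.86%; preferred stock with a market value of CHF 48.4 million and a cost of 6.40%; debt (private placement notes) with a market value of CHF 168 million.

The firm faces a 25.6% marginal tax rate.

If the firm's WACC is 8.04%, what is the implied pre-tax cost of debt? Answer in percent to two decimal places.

6.77%

Total capital V = 207 + 48.4 + 168 = 423.4.
Equity weight = 207/423.4 = 0.4889.
Preferred weight = 48.4/423.4 = 0.1143.
Private placement notes weight = 168/423.4 = 0.3968.
Equity contribution = 0.4889 × 10.86% = 5.3094%.
Preferred contribution = 0.1143 × 6.4% = 0.7316%.
Remaining for debt = 8.04% − 6.0410% = 1.9990%.
Rd × (1 − 25.6%) × 0.3968 = 1.9990%  ⇒  Rd = 6.7713%.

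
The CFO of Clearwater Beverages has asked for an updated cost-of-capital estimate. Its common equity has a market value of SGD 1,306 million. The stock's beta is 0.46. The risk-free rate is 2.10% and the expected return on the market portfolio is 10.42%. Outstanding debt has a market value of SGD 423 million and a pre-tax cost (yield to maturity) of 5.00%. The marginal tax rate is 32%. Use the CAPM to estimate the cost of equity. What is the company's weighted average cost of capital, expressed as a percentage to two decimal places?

Market risk premium = 10.42% − 2.1% = 8.32%.
Cost of equity via CAPM: Re = 2.1% + 0.46 × 8.32% = 5.9272%.
Total capital V = 1306 + 423 = 1729.
Equity: weight = 1306/1729 = 0.7553; cost = 5.9272%.
Debt: weight = 423/1729 = 0.2447; after-tax cost = 5% × (1 − 32%) = 3.4000%.
WACC = 0.7553 × 5.9272% + 0.2447 × 3.4000% = 5.3089%.

5.31%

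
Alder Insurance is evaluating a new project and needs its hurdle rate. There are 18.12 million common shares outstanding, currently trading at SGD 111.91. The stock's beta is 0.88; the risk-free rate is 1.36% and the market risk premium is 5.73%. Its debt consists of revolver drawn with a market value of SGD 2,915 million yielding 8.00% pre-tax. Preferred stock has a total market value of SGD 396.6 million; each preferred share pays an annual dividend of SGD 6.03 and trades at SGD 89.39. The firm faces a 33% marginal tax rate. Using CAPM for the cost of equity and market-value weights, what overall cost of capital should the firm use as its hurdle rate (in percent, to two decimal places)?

5.86%

Cost of equity via CAPM: Re = 1.36% + 0.88 × 5.73% = 6.4024%.
Cost of preferred: Rp = 6.03 / 89.39 = 6.7457%.
Market value of equity E = 111.91 × 18.12m = 2027.8092m.
Total capital V = 2027.8092 + 396.6 + 2915 = 5339.4092.
Equity: weight = 2027.8092/5339.4092 = 0.3798; cost = 6.4024%.
Preferred: weight = 396.6/5339.4092 = 0.0743; cost = 6.7457%.
Revolver drawn: weight = 2915/5339.4092 = 0.5459; after-tax cost = 8% × (1 − 33%) = 5.3600%.
WACC = 0.3798 × 6.4024% + 0.0743 × 6.7457% + 0.5459 × 5.3600% = 5.8588%.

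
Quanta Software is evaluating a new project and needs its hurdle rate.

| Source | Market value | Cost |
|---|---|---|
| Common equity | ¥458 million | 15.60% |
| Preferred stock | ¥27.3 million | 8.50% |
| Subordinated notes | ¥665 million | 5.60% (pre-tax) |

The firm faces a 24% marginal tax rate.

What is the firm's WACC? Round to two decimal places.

8.87%

Total capital V = 458 + 27.3 + 665 = 1150.3.
Equity: weight = 458/1150.3 = 0.3982; cost = 15.6%.
Preferred: weight = 27.3/1150.3 = 0.0237; cost = 8.5%.
Subordinated notes: weight = 665/1150.3 = 0.5781; after-tax cost = 5.6% × (1 − 24%) = 4.2560%.
WACC = 0.3982 × 15.6000% + 0.0237 × 8.5000% + 0.5781 × 4.2560% = 8.8734%.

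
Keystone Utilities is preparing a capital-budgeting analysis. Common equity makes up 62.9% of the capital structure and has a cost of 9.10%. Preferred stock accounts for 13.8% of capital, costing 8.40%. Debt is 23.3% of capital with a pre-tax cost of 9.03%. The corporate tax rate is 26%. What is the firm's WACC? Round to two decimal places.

8.44%

After-tax cost of debt = 9.03% × (1 − 26%) = 6.6822%.
WACC = 0.629 × 9.1000% + 0.138 × 8.4000% + 0.233 × 6.6822% = 8.4401%.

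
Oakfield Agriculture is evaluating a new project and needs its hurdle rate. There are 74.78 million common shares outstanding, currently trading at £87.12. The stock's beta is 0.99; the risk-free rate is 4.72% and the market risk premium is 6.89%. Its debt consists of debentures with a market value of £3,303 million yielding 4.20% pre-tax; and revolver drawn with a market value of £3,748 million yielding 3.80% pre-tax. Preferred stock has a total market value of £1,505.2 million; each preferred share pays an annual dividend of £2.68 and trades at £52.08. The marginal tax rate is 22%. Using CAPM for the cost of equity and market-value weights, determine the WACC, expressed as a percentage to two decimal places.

Cost of equity via CAPM: Re = 4.72% + 0.99 × 6.89% = 11.5411%.
Cost of preferred: Rp = 2.68 / 52.08 = 5.1459%.
Market value of equity E = 87.12 × 74.78m = 6514.8336m.
Total capital V = 6514.8336 + 1505.2 + 3303 + 3748 = 15071.0336.
Equity: weight = 6514.8336/15071.0336 = 0.4323; cost = 11.5411%.
Preferred: weight = 1505.2/15071.0336 = 0.0999; cost = 5.1459%.
Debentures: weight = 3303/15071.0336 = 0.2192; after-tax cost = 4.2% × (1 − 22%) = 3.2760%.
Revolver drawn: weight = 3748/15071.0336 = 0.2487; after-tax cost = 3.8% × (1 − 22%) = 2.9640%.
WACC = 0.4323 × 11.5411% + 0.0999 × 5.1459% + 0.2192 × 3.2760% + 0.2487 × 2.9640% = 6.9580%.

6.96%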